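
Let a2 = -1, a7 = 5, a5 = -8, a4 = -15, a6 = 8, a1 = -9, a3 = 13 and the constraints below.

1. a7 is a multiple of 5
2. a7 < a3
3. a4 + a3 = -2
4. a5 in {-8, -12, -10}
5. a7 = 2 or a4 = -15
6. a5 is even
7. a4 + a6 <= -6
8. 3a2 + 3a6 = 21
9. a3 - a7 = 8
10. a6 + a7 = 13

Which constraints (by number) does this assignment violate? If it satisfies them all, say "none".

No violations.

1. 5 / 5 = 1, so 5 divides 5  OK
2. a7 = 5, a3 = 13; 5 < 13  OK
3. a4 + a3 = -15 + 13 = -2  OK
4. a5 = -8 is in {-8, -12, -10}  OK
5. a7 = 5 ≠ 2, but a4 = -15 = -15 (second disjunct)  OK
6. a5 = -8 is even  OK
7. a4 + a6 = -15 + 8 = -7; -7 ≤ -6  OK
8. 3a2 + 3a6 = 3(-1) + 3(8) = 21  OK
9. a3 - a7 = 13 - 5 = 8  OK
10. a6 + a7 = 8 + 5 = 13  OK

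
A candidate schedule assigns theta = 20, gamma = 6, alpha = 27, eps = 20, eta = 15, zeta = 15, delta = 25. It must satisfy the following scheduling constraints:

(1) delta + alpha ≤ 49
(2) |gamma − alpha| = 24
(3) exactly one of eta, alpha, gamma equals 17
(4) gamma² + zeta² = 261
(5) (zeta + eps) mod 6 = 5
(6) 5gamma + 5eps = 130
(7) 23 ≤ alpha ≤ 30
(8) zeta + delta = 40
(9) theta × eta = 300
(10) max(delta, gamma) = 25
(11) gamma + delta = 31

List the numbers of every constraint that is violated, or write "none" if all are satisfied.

(1) delta + alpha = 25 + 27 = 52; 52 > 49, bound 49 not met  ✘
(2) |6 − 27| = 21, not 24  ✘
(3) eta=15, alpha=27, gamma=6; 0 of them equal 17, not exactly one  ✘
(4) gamma² + zeta² = 6² + 15² = 36 + 225 = 261  ✔
(5) zeta + eps = 35; 35 mod 6 = 5  ✔
(6) 5gamma + 5eps = 5(6) + 5(20) = 130  ✔
(7) alpha = 27 lies in [23, 30]  ✔
(8) zeta + delta = 15 + 25 = 40  ✔
(9) theta × eta = 20 × 15 = 300  ✔
(10) max(25, 6) = 25  ✔
(11) gamma + delta = 6 + 25 = 31  ✔

Constraints 1, 2, 3 do not hold.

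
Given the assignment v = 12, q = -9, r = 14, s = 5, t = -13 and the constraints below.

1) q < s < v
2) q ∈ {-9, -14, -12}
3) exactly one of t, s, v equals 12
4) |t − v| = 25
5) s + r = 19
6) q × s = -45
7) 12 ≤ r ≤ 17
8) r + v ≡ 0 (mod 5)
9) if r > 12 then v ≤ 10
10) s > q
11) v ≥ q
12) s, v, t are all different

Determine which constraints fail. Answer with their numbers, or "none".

Violated: 8 and 9.

1) values -9 < 5 < 12  ✓
2) q = -9 is in {-9, -14, -12}  ✓
3) t=-13, s=5, v=12; 1 of them equals 12  ✓
4) |-13 − 12| = 25  ✓
5) s + r = 5 + 14 = 19  ✓
6) q × s = -9 × 5 = -45  ✓
7) r = 14 lies in [12, 17]  ✓
8) r + v = 26; 26 mod 5 = 1, not 0  ✗
9) r = 14 > 12, so we need v ≤ 10; but v = 12 > 10  ✗
10) s = 5, q = -9; 5 > -9  ✓
11) v = 12, q = -9; 12 ≥ -9  ✓
12) values 5, 12, -13 are pairwise distinct  ✓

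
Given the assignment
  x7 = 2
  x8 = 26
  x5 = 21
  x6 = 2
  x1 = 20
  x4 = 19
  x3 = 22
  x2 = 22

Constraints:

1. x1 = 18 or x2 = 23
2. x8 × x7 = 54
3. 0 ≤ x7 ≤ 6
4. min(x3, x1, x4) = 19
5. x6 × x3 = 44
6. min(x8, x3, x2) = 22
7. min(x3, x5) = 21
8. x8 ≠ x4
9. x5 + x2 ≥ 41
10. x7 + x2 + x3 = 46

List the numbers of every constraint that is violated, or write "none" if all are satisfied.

1. x1 = 20 ≠ 18 and x2 = 22 ≠ 23; both disjuncts false  fails
2. x8 × x7 = 26 × 2 = 52, not 54  fails
3. x7 = 2 lies in [0, 6]  holds
4. min(22, 20, 19) = 19  holds
5. x6 × x3 = 2 × 22 = 44  holds
6. min(26, 22, 22) = 22  holds
7. min(22, 21) = 21  holds
8. x8 = 26, x4 = 19; distinct  holds
9. x5 + x2 = 21 + 22 = 43; 43 ≥ 41  holds
10. x7 + x2 + x3 = 2 + 22 + 22 = 46  holds

Violated: 1 and 2.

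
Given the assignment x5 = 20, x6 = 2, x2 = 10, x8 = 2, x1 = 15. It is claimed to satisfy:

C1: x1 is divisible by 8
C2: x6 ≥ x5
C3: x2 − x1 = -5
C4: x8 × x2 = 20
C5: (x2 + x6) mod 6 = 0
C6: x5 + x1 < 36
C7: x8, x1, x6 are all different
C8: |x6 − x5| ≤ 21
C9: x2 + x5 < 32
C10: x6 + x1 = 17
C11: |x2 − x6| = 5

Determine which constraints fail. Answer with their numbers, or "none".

The assignment fails constraints 1, 2, 7, and 11.

C1: 15 = 8×1 + 7, so 8 does not divide 15 — violated.
C2: x6 = 2, x5 = 20; 2 < 20 (want ≥) — violated.
C3: x2 − x1 = 10 − 15 = -5 — OK.
C4: x8 × x2 = 2 × 10 = 20 — OK.
C5: x2 + x6 = 12; 12 mod 6 = 0 — OK.
C6: x5 + x1 = 20 + 15 = 35; 35 < 36 — OK.
C7: x8 = x6 = 2, not all different — violated.
C8: |2 − 20| = 18; 18 ≤ 21 — OK.
C9: x2 + x5 = 10 + 20 = 30; 30 < 32 — OK.
C10: x6 + x1 = 2 + 15 = 17 — OK.
C11: |10 − 2| = 8, not 5 — violated.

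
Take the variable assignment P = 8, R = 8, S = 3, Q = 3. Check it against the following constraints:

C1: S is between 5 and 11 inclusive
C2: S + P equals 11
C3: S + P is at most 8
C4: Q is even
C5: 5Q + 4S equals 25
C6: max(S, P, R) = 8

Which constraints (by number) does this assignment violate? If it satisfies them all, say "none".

The assignment fails constraints 1, 3, 4, and 5.

C1: S = 3 is outside [5, 11]  ✘
C2: S + P = 3 + 8 = 11  ✔
C3: S + P = 3 + 8 = 11; 11 > 8, bound 8 not met  ✘
C4: Q = 3 is odd  ✘
C5: 5Q + 4S = 5(3) + 4(3) = 27, not 25  ✘
C6: max(3, 8, 8) = 8  ✔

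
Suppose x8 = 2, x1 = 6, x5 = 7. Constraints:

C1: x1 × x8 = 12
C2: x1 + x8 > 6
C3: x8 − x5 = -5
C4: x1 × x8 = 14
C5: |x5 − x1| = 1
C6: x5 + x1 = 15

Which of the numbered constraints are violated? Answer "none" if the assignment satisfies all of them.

C1: x1 × x8 = 6 × 2 = 12 — OK.
C2: x1 + x8 = 6 + 2 = 8; 8 > 6 — OK.
C3: x8 − x5 = 2 − 7 = -5 — OK.
C4: x1 × x8 = 6 × 2 = 12, not 14 — violated.
C5: |7 − 6| = 1 — OK.
C6: x5 + x1 = 7 + 6 = 13, not 15 — violated.

No — constraints 4 and 6 are not satisfied.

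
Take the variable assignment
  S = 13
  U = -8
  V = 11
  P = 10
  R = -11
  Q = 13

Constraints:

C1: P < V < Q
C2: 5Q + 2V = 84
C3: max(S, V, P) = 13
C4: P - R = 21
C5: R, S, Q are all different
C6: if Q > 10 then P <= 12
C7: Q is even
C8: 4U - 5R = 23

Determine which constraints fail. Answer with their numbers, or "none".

C1: values 10 < 11 < 13  yes
C2: 5Q + 2V = 5(13) + 2(11) = 87, not 84  no
C3: max(13, 11, 10) = 13  yes
C4: P - R = 10 - (-11) = 21  yes
C5: S = Q = 13, not all different  no
C6: Q = 13 > 10, so we need P ≤ 12; P = 10 ≤ 12  yes
C7: Q = 13 is odd  no
C8: 4U - 5R = 4(-8) - 5(-11) = 23  yes

Constraints 2, 5, 7 are violated.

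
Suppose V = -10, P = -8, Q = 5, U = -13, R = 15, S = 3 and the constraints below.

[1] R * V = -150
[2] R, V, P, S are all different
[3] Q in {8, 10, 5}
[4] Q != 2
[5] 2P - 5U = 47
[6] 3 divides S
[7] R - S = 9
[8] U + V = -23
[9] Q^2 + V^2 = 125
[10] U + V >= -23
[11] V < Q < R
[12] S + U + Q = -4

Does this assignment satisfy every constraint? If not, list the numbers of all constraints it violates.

The assignment fails constraints 5, 7, and 12.

[1] R * V = 15 * (-10) = -150 — holds.
[2] values 15, -10, -8, 3 are pairwise distinct — holds.
[3] Q = 5 is in {8, 10, 5} — holds.
[4] Q = 5, and 5 ≠ 2 — holds.
[5] 2P - 5U = 2(-8) - 5(-13) = 49, not 47 — fails.
[6] 3 / 3 = 1, so 3 divides 3 — holds.
[7] R - S = 15 - 3 = 12, not 9 — fails.
[8] U + V = -13 + (-10) = -23 — holds.
[9] Q^2 + V^2 = 5^2 + (-10)^2 = 25 + 100 = 125 — holds.
[10] U + V = -13 + (-10) = -23; -23 ≥ -23 — holds.
[11] values -10 < 5 < 15 — holds.
[12] S + U + Q = 3 + (-13) + 5 = -5, not -4 — fails.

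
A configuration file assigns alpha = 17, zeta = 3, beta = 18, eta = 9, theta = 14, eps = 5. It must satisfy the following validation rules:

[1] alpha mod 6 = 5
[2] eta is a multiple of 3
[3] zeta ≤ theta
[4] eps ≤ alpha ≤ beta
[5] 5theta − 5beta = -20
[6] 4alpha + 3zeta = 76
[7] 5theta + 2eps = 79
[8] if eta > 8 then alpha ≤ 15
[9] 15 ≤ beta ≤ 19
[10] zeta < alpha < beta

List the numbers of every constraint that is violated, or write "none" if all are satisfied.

[1] 17 mod 6 = 5 — holds.
[2] 9 / 3 = 3, so 3 divides 9 — holds.
[3] zeta = 3, theta = 14; 3 ≤ 14 — holds.
[4] values 5 ≤ 17 ≤ 18 — holds.
[5] 5theta − 5beta = 5(14) − 5(18) = -20 — holds.
[6] 4alpha + 3zeta = 4(17) + 3(3) = 77, not 76 — fails.
[7] 5theta + 2eps = 5(14) + 2(5) = 80, not 79 — fails.
[8] eta = 9 > 8, so we need alpha ≤ 15; but alpha = 17 > 15 — fails.
[9] beta = 18 lies in [15, 19] — holds.
[10] values 3 < 17 < 18 — holds.

No — constraints 6, 7, 8 are not satisfied.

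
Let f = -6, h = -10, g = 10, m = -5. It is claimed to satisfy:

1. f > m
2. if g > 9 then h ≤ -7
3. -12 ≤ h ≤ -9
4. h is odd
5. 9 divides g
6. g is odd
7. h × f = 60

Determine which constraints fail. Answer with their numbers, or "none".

Violated: 1, 4, 5, 6.

1. f = -6, m = -5; -6 ≤ -5 (want >) — violated.
2. g = 10 > 9, so we need h ≤ -7; h = -10 ≤ -7 — satisfied.
3. h = -10 lies in [-12, -9] — satisfied.
4. h = -10 is even — violated.
5. 10 = 9×1 + 1, so 9 does not divide 10 — violated.
6. g = 10 is even — violated.
7. h × f = -10 × (-6) = 60 — satisfied.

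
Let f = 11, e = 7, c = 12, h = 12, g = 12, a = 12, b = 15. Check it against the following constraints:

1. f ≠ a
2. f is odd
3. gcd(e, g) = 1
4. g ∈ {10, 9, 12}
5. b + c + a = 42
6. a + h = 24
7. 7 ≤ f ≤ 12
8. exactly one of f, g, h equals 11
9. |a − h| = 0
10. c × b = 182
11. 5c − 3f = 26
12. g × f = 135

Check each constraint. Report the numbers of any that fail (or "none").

1. f = 11, a = 12; distinct — OK.
2. f = 11 is odd — OK.
3. gcd(7, 12) = 1 — OK.
4. g = 12 is in {10, 9, 12} — OK.
5. b + c + a = 15 + 12 + 12 = 39, not 42 — violated.
6. a + h = 12 + 12 = 24 — OK.
7. f = 11 lies in [7, 12] — OK.
8. f=11, g=12, h=12; 1 of them equals 11 — OK.
9. |12 − 12| = 0 — OK.
10. c × b = 12 × 15 = 180, not 182 — violated.
11. 5c − 3f = 5(12) − 3(11) = 27, not 26 — violated.
12. g × f = 12 × 11 = 132, not 135 — violated.

Constraints 5, 10, 11, and 12 do not hold.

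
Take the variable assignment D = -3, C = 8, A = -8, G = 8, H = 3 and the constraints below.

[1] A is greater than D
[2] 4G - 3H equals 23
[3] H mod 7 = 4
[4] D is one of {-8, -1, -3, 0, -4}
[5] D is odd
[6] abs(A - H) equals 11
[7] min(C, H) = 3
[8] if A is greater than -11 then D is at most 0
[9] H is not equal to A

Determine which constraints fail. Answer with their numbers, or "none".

The assignment fails constraints 1 and 3.

[1] A = -8, D = -3; -8 ≤ -3 (want >)  ✘
[2] 4G - 3H = 4(8) - 3(3) = 23  ✔
[3] 3 mod 7 = 3, not 4  ✘
[4] D = -3 is in {-8, -1, -3, 0, -4}  ✔
[5] D = -3 is odd  ✔
[6] abs(-8 - 3) = 11  ✔
[7] min(8, 3) = 3  ✔
[8] A = -8 > -11, so we need D ≤ 0; D = -3 ≤ 0  ✔
[9] H = 3, A = -8; distinct  ✔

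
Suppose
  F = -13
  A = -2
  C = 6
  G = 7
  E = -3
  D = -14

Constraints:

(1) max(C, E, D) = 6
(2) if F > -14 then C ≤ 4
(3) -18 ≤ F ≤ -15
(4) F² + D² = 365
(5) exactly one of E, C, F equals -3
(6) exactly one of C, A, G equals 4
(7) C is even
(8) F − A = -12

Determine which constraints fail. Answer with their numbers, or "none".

Constraints 2, 3, 6, and 8 do not hold.

(1) max(6, -3, -14) = 6  yes
(2) F = -13 > -14, so we need C ≤ 4; but C = 6 > 4  no
(3) F = -13 is outside [-18, -15]  no
(4) F² + D² = (-13)² + (-14)² = 169 + 196 = 365  yes
(5) E=-3, C=6, F=-13; 1 of them equals -3  yes
(6) C=6, A=-2, G=7; 0 of them equal 4, not exactly one  no
(7) C = 6 is even  yes
(8) F − A = -13 − (-2) = -11, not -12  no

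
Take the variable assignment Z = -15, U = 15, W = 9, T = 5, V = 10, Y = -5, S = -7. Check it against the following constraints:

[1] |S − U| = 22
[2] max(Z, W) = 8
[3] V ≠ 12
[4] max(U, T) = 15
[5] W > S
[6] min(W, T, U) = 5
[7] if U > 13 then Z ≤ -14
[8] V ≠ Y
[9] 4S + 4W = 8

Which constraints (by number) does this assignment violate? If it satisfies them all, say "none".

[1] |-7 − 15| = 22 — holds.
[2] max(-15, 9) = 9, not 8 — fails.
[3] V = 10, and 10 ≠ 12 — holds.
[4] max(15, 5) = 15 — holds.
[5] W = 9, S = -7; 9 > -7 — holds.
[6] min(9, 5, 15) = 5 — holds.
[7] U = 15 > 13, so we need Z ≤ -14; Z = -15 ≤ -14 — holds.
[8] V = 10, Y = -5; distinct — holds.
[9] 4S + 4W = 4(-7) + 4(9) = 8 — holds.

Constraint 2 does not hold.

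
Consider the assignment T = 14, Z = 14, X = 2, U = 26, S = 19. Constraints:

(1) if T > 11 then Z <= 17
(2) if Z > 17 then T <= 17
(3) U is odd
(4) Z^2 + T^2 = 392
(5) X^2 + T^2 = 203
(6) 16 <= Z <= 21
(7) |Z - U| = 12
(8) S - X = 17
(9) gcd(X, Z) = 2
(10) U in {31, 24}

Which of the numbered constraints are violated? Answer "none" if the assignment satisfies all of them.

(1) T = 14 > 11, so we need Z ≤ 17; Z = 14 ≤ 17 — satisfied.
(2) Z = 14, not > 17; antecedent false, conditional vacuously true — satisfied.
(3) U = 26 is even — violated.
(4) Z^2 + T^2 = 14^2 + 14^2 = 196 + 196 = 392 — satisfied.
(5) X^2 + T^2 = 2^2 + 14^2 = 4 + 196 = 200, not 203 — violated.
(6) Z = 14 is outside [16, 21] — violated.
(7) |14 - 26| = 12 — satisfied.
(8) S - X = 19 - 2 = 17 — satisfied.
(9) gcd(2, 14) = 2 — satisfied.
(10) U = 26 is not in {31, 24} — violated.

No — constraints 3, 5, 6, and 10 are not satisfied.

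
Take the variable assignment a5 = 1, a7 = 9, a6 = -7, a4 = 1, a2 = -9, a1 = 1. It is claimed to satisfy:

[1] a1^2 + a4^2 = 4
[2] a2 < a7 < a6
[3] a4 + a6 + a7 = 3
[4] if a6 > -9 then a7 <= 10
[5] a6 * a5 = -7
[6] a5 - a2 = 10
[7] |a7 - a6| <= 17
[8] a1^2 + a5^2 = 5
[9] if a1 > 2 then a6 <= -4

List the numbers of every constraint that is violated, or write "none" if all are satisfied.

The assignment fails constraints 1, 2, and 8.

[1] a1^2 + a4^2 = 1^2 + 1^2 = 1 + 1 = 2, not 4  false
[2] values -9, 9, -7; a7 = 9 is not < a6 = -7  false
[3] a4 + a6 + a7 = 1 + (-7) + 9 = 3  true
[4] a6 = -7 > -9, so we need a7 ≤ 10; a7 = 9 ≤ 10  true
[5] a6 * a5 = -7 * 1 = -7  true
[6] a5 - a2 = 1 - (-9) = 10  true
[7] |9 - (-7)| = 16; 16 ≤ 17  true
[8] a1^2 + a5^2 = 1^2 + 1^2 = 1 + 1 = 2, not 5  false
[9] a1 = 1, not > 2; antecedent false, conditional vacuously true  true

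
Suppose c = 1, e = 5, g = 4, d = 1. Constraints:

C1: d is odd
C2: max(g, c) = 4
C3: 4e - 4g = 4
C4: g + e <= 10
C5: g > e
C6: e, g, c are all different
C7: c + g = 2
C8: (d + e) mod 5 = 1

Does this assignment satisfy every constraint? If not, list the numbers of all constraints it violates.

C1: d = 1 is odd — satisfied.
C2: max(4, 1) = 4 — satisfied.
C3: 4e - 4g = 4(5) - 4(4) = 4 — satisfied.
C4: g + e = 4 + 5 = 9; 9 ≤ 10 — satisfied.
C5: g = 4, e = 5; 4 ≤ 5 (want >) — violated.
C6: values 5, 4, 1 are pairwise distinct — satisfied.
C7: c + g = 1 + 4 = 5, not 2 — violated.
C8: d + e = 6; 6 mod 5 = 1 — satisfied.

Constraints 5 and 7 do not hold.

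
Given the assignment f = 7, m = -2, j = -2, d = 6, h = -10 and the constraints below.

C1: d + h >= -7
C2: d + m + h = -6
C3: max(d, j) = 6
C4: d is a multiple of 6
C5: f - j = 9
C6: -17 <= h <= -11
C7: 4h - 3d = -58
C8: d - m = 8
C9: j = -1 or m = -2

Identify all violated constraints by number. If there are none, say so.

C1: d + h = 6 + (-10) = -4; -4 ≥ -7 — holds.
C2: d + m + h = 6 + (-2) + (-10) = -6 — holds.
C3: max(6, -2) = 6 — holds.
C4: 6 / 6 = 1, so 6 divides 6 — holds.
C5: f - j = 7 - (-2) = 9 — holds.
C6: h = -10 is outside [-17, -11] — fails.
C7: 4h - 3d = 4(-10) - 3(6) = -58 — holds.
C8: d - m = 6 - (-2) = 8 — holds.
C9: j = -2 ≠ -1, but m = -2 = -2 (second disjunct) — holds.

The assignment fails constraint 6.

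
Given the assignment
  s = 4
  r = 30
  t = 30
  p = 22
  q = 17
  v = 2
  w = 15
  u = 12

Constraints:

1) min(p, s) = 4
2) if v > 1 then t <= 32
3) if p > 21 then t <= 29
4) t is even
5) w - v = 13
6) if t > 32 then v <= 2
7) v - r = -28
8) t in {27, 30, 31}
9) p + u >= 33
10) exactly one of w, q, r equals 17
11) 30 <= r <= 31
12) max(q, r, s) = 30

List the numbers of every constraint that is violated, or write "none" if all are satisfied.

The assignment fails constraint 3.

1) min(22, 4) = 4 — OK.
2) v = 2 > 1, so we need t ≤ 32; t = 30 ≤ 32 — OK.
3) p = 22 > 21, so we need t ≤ 29; but t = 30 > 29 — violated.
4) t = 30 is even — OK.
5) w - v = 15 - 2 = 13 — OK.
6) t = 30, not > 32; antecedent false, conditional vacuously true — OK.
7) v - r = 2 - 30 = -28 — OK.
8) t = 30 is in {27, 30, 31} — OK.
9) p + u = 22 + 12 = 34; 34 ≥ 33 — OK.
10) w=15, q=17, r=30; 1 of them equals 17 — OK.
11) r = 30 lies in [30, 31] — OK.
12) max(17, 30, 4) = 30 — OK.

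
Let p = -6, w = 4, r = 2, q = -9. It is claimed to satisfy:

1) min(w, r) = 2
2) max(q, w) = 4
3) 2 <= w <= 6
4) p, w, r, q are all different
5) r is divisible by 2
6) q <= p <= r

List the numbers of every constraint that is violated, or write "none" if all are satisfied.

All constraints are satisfied.

1) min(4, 2) = 2 — holds.
2) max(-9, 4) = 4 — holds.
3) w = 4 lies in [2, 6] — holds.
4) values -6, 4, 2, -9 are pairwise distinct — holds.
5) 2 / 2 = 1, so 2 divides 2 — holds.
6) values -9 <= -6 <= 2 — holds.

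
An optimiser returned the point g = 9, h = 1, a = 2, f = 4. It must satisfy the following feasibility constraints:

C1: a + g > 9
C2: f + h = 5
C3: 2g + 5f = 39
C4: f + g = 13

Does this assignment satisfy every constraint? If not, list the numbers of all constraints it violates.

C1: a + g = 2 + 9 = 11; 11 > 9 — holds.
C2: f + h = 4 + 1 = 5 — holds.
C3: 2g + 5f = 2(9) + 5(4) = 38, not 39 — does not hold.
C4: f + g = 4 + 9 = 13 — holds.

Constraint 3 is violated.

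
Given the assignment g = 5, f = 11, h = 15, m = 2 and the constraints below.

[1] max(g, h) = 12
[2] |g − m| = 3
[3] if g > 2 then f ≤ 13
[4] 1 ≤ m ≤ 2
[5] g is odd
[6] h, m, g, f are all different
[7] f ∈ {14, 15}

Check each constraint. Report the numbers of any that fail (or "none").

The assignment fails constraints 1, 7.

[1] max(5, 15) = 15, not 12  ✗
[2] |5 − 2| = 3  ✓
[3] g = 5 > 2, so we need f ≤ 13; f = 11 ≤ 13  ✓
[4] m = 2 lies in [1, 2]  ✓
[5] g = 5 is odd  ✓
[6] values 15, 2, 5, 11 are pairwise distinct  ✓
[7] f = 11 is not in {14, 15}  ✗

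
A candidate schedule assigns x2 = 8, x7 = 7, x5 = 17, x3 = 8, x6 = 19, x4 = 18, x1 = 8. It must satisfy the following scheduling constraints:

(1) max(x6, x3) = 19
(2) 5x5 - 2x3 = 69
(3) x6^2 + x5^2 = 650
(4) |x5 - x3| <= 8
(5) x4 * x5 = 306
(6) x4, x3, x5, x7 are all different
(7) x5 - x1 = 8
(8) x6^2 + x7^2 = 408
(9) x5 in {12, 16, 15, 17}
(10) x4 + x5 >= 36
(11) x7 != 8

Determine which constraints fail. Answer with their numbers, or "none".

(1) max(19, 8) = 19 — OK.
(2) 5x5 - 2x3 = 5(17) - 2(8) = 69 — OK.
(3) x6^2 + x5^2 = 19^2 + 17^2 = 361 + 289 = 650 — OK.
(4) |17 - 8| = 9; 9 > 8, exceeds bound 8 — violated.
(5) x4 * x5 = 18 * 17 = 306 — OK.
(6) values 18, 8, 17, 7 are pairwise distinct — OK.
(7) x5 - x1 = 17 - 8 = 9, not 8 — violated.
(8) x6^2 + x7^2 = 19^2 + 7^2 = 361 + 49 = 410, not 408 — violated.
(9) x5 = 17 is in {12, 16, 15, 17} — OK.
(10) x4 + x5 = 18 + 17 = 35; 35 < 36, bound 36 not met — violated.
(11) x7 = 7, and 7 ≠ 8 — OK.

The assignment fails constraints 4, 7, 8, and 10.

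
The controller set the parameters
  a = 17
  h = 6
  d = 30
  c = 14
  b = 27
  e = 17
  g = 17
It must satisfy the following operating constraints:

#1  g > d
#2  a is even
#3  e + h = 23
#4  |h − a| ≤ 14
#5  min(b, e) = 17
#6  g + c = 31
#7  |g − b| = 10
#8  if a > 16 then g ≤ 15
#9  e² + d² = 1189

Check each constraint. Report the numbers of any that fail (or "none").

#1 g = 17, d = 30; 17 ≤ 30 (want >) — violated.
#2 a = 17 is odd — violated.
#3 e + h = 17 + 6 = 23 — satisfied.
#4 |6 − 17| = 11; 11 ≤ 14 — satisfied.
#5 min(27, 17) = 17 — satisfied.
#6 g + c = 17 + 14 = 31 — satisfied.
#7 |17 − 27| = 10 — satisfied.
#8 a = 17 > 16, so we need g ≤ 15; but g = 17 > 15 — violated.
#9 e² + d² = 17² + 30² = 289 + 900 = 1189 — satisfied.

Constraints 1, 2, 8 are violated.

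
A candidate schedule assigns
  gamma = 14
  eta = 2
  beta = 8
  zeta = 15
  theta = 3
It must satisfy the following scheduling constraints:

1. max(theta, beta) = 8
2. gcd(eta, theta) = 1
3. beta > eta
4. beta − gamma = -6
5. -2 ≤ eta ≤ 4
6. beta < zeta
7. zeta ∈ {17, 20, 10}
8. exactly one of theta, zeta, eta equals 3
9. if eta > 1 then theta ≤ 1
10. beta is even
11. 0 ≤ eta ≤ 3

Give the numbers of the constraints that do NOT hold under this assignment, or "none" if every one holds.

1. max(3, 8) = 8  holds
2. gcd(2, 3) = 1  holds
3. beta = 8, eta = 2; 8 > 2  holds
4. beta − gamma = 8 − 14 = -6  holds
5. eta = 2 lies in [-2, 4]  holds
6. beta = 8, zeta = 15; 8 < 15  holds
7. zeta = 15 is not in {17, 20, 10}  fails
8. theta=3, zeta=15, eta=2; 1 of them equals 3  holds
9. eta = 2 > 1, so we need theta ≤ 1; but theta = 3 > 1  fails
10. beta = 8 is even  holds
11. eta = 2 lies in [0, 3]  holds

No — constraints 7, 9 are not satisfied.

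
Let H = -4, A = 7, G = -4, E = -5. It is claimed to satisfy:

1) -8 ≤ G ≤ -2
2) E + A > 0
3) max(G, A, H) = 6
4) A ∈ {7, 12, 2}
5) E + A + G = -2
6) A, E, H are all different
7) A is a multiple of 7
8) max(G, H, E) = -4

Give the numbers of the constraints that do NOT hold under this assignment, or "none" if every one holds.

Constraint 3 is violated.

1) G = -4 lies in [-8, -2] — holds.
2) E + A = -5 + 7 = 2; 2 > 0 — holds.
3) max(-4, 7, -4) = 7, not 6 — fails.
4) A = 7 is in {7, 12, 2} — holds.
5) E + A + G = -5 + 7 + (-4) = -2 — holds.
6) values 7, -5, -4 are pairwise distinct — holds.
7) 7 / 7 = 1, so 7 divides 7 — holds.
8) max(-4, -4, -5) = -4 — holds.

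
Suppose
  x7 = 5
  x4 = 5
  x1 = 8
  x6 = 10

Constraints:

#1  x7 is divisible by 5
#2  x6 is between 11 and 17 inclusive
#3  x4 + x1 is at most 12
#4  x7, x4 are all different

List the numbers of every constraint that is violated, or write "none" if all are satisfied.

#1 5 / 5 = 1, so 5 divides 5  true
#2 x6 = 10 is outside [11, 17]  false
#3 x4 + x1 = 5 + 8 = 13; 13 > 12, bound 12 not met  false
#4 x7 = x4 = 5, not all different  false

Violated: 2, 3, 4.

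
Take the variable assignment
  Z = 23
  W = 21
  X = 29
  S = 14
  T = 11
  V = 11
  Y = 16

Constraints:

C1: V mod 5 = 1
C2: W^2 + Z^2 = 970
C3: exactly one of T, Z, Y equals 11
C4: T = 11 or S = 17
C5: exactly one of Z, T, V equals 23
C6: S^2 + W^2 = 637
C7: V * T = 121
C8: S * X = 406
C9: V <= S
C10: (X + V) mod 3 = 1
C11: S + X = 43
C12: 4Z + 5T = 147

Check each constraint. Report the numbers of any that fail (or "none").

C1: 11 mod 5 = 1 — holds.
C2: W^2 + Z^2 = 21^2 + 23^2 = 441 + 529 = 970 — holds.
C3: T=11, Z=23, Y=16; 1 of them equals 11 — holds.
C4: T = 11 = 11 (first disjunct) — holds.
C5: Z=23, T=11, V=11; 1 of them equals 23 — holds.
C6: S^2 + W^2 = 14^2 + 21^2 = 196 + 441 = 637 — holds.
C7: V * T = 11 * 11 = 121 — holds.
C8: S * X = 14 * 29 = 406 — holds.
C9: V = 11, S = 14; 11 ≤ 14 — holds.
C10: X + V = 40; 40 mod 3 = 1 — holds.
C11: S + X = 14 + 29 = 43 — holds.
C12: 4Z + 5T = 4(23) + 5(11) = 147 — holds.

No violations.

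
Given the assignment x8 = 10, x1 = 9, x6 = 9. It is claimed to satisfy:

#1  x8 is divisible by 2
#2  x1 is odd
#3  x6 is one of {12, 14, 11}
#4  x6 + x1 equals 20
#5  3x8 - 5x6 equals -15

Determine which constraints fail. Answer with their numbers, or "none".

#1 10 / 2 = 5, so 2 divides 10  true
#2 x1 = 9 is odd  true
#3 x6 = 9 is not in {12, 14, 11}  false
#4 x6 + x1 = 9 + 9 = 18, not 20  false
#5 3x8 - 5x6 = 3(10) - 5(9) = -15  true

Constraints 3 and 4 are violated.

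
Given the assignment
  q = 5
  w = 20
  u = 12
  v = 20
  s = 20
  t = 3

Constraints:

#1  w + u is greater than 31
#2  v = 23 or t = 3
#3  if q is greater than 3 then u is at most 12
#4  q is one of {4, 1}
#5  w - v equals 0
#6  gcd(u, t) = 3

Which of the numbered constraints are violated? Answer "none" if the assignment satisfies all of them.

#1 w + u = 20 + 12 = 32; 32 > 31  holds
#2 v = 20 ≠ 23, but t = 3 = 3 (second disjunct)  holds
#3 q = 5 > 3, so we need u ≤ 12; u = 12 ≤ 12  holds
#4 q = 5 is not in {4, 1}  fails
#5 w - v = 20 - 20 = 0  holds
#6 gcd(12, 3) = 3  holds

Violated: 4.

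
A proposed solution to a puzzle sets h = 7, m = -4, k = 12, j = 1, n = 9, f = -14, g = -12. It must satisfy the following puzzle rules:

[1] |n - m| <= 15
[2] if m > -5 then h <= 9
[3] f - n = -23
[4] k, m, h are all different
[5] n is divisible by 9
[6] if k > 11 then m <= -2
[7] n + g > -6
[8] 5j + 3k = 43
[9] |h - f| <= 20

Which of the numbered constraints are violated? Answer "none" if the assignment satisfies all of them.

[1] |9 - (-4)| = 13; 13 ≤ 15 — holds.
[2] m = -4 > -5, so we need h ≤ 9; h = 7 ≤ 9 — holds.
[3] f - n = -14 - 9 = -23 — holds.
[4] values 12, -4, 7 are pairwise distinct — holds.
[5] 9 / 9 = 1, so 9 divides 9 — holds.
[6] k = 12 > 11, so we need m ≤ -2; m = -4 ≤ -2 — holds.
[7] n + g = 9 + (-12) = -3; -3 > -6 — holds.
[8] 5j + 3k = 5(1) + 3(12) = 41, not 43 — does not hold.
[9] |7 - (-14)| = 21; 21 > 20, exceeds bound 20 — does not hold.

No — constraints 8, 9 are not satisfied.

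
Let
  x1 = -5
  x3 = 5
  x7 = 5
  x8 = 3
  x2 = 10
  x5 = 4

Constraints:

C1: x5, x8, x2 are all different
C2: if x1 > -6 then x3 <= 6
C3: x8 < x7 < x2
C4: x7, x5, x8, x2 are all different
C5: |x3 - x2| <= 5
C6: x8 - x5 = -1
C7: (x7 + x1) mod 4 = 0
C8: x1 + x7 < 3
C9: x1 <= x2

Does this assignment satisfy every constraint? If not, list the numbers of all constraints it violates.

All constraints are satisfied.

C1: values 4, 3, 10 are pairwise distinct — satisfied.
C2: x1 = -5 > -6, so we need x3 ≤ 6; x3 = 5 ≤ 6 — satisfied.
C3: values 3 < 5 < 10 — satisfied.
C4: values 5, 4, 3, 10 are pairwise distinct — satisfied.
C5: |5 - 10| = 5; 5 ≤ 5 — satisfied.
C6: x8 - x5 = 3 - 4 = -1 — satisfied.
C7: x7 + x1 = 0; 0 mod 4 = 0 — satisfied.
C8: x1 + x7 = -5 + 5 = 0; 0 < 3 — satisfied.
C9: x1 = -5, x2 = 10; -5 ≤ 10 — satisfied.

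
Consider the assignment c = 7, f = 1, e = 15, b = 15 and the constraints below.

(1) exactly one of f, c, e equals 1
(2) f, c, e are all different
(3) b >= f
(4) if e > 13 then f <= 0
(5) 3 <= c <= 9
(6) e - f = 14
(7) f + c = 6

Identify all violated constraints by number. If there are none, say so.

(1) f=1, c=7, e=15; 1 of them equals 1  OK
(2) values 1, 7, 15 are pairwise distinct  OK
(3) b = 15, f = 1; 15 ≥ 1  OK
(4) e = 15 > 13, so we need f ≤ 0; but f = 1 > 0  FAIL
(5) c = 7 lies in [3, 9]  OK
(6) e - f = 15 - 1 = 14  OK
(7) f + c = 1 + 7 = 8, not 6  FAIL

Constraints 4, 7 are violated.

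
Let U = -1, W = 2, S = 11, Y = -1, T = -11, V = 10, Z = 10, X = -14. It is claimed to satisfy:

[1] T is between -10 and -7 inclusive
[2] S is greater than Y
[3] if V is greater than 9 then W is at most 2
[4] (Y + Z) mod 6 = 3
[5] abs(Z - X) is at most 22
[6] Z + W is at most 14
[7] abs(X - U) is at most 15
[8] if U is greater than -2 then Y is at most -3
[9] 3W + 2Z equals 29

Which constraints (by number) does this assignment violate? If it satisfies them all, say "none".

The assignment fails constraints 1, 5, 8, 9.

[1] T = -11 is outside [-10, -7]  no
[2] S = 11, Y = -1; 11 > -1  yes
[3] V = 10 > 9, so we need W ≤ 2; W = 2 ≤ 2  yes
[4] Y + Z = 9; 9 mod 6 = 3  yes
[5] abs(10 - (-14)) = 24; 24 > 22, exceeds bound 22  no
[6] Z + W = 10 + 2 = 12; 12 ≤ 14  yes
[7] abs(-14 - (-1)) = 13; 13 ≤ 15  yes
[8] U = -1 > -2, so we need Y ≤ -3; but Y = -1 > -3  no
[9] 3W + 2Z = 3(2) + 2(10) = 26, not 29  no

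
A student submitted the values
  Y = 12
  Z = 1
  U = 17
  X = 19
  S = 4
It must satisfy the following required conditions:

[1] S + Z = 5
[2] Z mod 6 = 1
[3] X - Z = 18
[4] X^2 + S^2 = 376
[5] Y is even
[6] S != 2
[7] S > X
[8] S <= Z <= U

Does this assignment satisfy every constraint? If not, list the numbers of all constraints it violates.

The assignment fails constraints 4, 7, and 8.

[1] S + Z = 4 + 1 = 5  ✔
[2] 1 mod 6 = 1  ✔
[3] X - Z = 19 - 1 = 18  ✔
[4] X^2 + S^2 = 19^2 + 4^2 = 361 + 16 = 377, not 376  ✘
[5] Y = 12 is even  ✔
[6] S = 4, and 4 ≠ 2  ✔
[7] S = 4, X = 19; 4 ≤ 19 (want >)  ✘
[8] values 4, 1, 17; S = 4 is not <= Z = 1  ✘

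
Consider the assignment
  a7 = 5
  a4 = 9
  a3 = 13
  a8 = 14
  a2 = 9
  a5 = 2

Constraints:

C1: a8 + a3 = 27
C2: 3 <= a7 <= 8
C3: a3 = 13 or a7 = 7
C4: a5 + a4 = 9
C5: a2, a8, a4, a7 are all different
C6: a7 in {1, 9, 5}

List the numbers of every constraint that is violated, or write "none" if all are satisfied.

Constraints 4 and 5 are violated.

C1: a8 + a3 = 14 + 13 = 27 — OK.
C2: a7 = 5 lies in [3, 8] — OK.
C3: a3 = 13 = 13 (first disjunct) — OK.
C4: a5 + a4 = 2 + 9 = 11, not 9 — violated.
C5: a2 = a4 = 9, not all different — violated.
C6: a7 = 5 is in {1, 9, 5} — OK.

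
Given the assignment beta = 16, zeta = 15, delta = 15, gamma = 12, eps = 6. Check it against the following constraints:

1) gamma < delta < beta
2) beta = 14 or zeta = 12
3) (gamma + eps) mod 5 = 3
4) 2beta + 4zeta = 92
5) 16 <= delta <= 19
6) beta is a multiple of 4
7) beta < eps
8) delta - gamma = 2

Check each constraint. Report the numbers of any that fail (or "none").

1) values 12 < 15 < 16 — holds.
2) beta = 16 ≠ 14 and zeta = 15 ≠ 12; both disjuncts false — does not hold.
3) gamma + eps = 18; 18 mod 5 = 3 — holds.
4) 2beta + 4zeta = 2(16) + 4(15) = 92 — holds.
5) delta = 15 is outside [16, 19] — does not hold.
6) 16 / 4 = 4, so 4 divides 16 — holds.
7) beta = 16, eps = 6; 16 ≥ 6 (want <) — does not hold.
8) delta - gamma = 15 - 12 = 3, not 2 — does not hold.

The assignment fails constraints 2, 5, 7, and 8.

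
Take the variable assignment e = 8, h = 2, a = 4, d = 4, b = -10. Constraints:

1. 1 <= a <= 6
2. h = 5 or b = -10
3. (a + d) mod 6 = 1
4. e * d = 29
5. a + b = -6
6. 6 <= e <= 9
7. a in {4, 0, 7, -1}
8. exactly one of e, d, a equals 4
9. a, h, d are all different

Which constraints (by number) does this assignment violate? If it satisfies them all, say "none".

1. a = 4 lies in [1, 6]  OK
2. h = 2 ≠ 5, but b = -10 = -10 (second disjunct)  OK
3. a + d = 8; 8 mod 6 = 2, not 1  FAIL
4. e * d = 8 * 4 = 32, not 29  FAIL
5. a + b = 4 + (-10) = -6  OK
6. e = 8 lies in [6, 9]  OK
7. a = 4 is in {4, 0, 7, -1}  OK
8. e=8, d=4, a=4; 2 of them equal 4, not exactly one  FAIL
9. a = d = 4, not all different  FAIL

No — constraints 3, 4, 8, and 9 are not satisfied.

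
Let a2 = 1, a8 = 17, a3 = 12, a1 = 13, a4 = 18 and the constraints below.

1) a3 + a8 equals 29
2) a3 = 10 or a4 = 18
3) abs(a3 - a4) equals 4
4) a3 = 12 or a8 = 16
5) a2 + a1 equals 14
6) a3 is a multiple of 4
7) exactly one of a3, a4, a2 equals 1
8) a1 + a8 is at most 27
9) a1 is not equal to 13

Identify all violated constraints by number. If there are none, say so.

1) a3 + a8 = 12 + 17 = 29 — OK.
2) a3 = 12 ≠ 10, but a4 = 18 = 18 (second disjunct) — OK.
3) abs(12 - 18) = 6, not 4 — violated.
4) a3 = 12 = 12 (first disjunct) — OK.
5) a2 + a1 = 1 + 13 = 14 — OK.
6) 12 / 4 = 3, so 4 divides 12 — OK.
7) a3=12, a4=18, a2=1; 1 of them equals 1 — OK.
8) a1 + a8 = 13 + 17 = 30; 30 > 27, bound 27 not met — violated.
9) a1 = 13, but 13 is required to differ — violated.

Constraints 3, 8, 9 do not hold.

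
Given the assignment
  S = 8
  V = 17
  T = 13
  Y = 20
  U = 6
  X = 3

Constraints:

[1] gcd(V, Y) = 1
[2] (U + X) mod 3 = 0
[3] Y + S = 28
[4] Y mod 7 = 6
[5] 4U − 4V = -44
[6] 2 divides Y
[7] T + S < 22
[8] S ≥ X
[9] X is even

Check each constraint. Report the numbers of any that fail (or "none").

Violated: 9.

[1] gcd(17, 20) = 1  true
[2] U + X = 9; 9 mod 3 = 0  true
[3] Y + S = 20 + 8 = 28  true
[4] 20 mod 7 = 6  true
[5] 4U − 4V = 4(6) − 4(17) = -44  true
[6] 20 / 2 = 10, so 2 divides 20  true
[7] T + S = 13 + 8 = 21; 21 < 22  true
[8] S = 8, X = 3; 8 ≥ 3  true
[9] X = 3 is odd  false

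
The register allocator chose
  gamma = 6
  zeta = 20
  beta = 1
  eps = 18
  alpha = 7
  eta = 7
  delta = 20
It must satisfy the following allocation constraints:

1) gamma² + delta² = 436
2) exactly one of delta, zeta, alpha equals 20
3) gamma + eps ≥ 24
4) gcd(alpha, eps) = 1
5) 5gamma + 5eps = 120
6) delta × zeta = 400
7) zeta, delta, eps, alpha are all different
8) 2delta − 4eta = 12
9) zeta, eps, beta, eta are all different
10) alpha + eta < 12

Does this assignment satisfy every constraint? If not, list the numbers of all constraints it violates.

Constraints 2, 7, 10 do not hold.

1) gamma² + delta² = 6² + 20² = 36 + 400 = 436  ✔
2) delta=20, zeta=20, alpha=7; 2 of them equal 20, not exactly one  ✘
3) gamma + eps = 6 + 18 = 24; 24 ≥ 24  ✔
4) gcd(7, 18) = 1  ✔
5) 5gamma + 5eps = 5(6) + 5(18) = 120  ✔
6) delta × zeta = 20 × 20 = 400  ✔
7) zeta = delta = 20, not all different  ✘
8) 2delta − 4eta = 2(20) − 4(7) = 12  ✔
9) values 20, 18, 1, 7 are pairwise distinct  ✔
10) alpha + eta = 7 + 7 = 14; 14 ≥ 12, bound 12 not met  ✘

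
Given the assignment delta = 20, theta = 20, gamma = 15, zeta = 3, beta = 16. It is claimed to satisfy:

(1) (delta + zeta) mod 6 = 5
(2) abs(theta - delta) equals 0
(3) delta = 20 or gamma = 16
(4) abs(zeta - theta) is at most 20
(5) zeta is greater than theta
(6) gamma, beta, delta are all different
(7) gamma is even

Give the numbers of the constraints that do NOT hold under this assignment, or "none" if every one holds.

(1) delta + zeta = 23; 23 mod 6 = 5  true
(2) abs(20 - 20) = 0  true
(3) delta = 20 = 20 (first disjunct)  true
(4) abs(3 - 20) = 17; 17 ≤ 20  true
(5) zeta = 3, theta = 20; 3 ≤ 20 (want >)  false
(6) values 15, 16, 20 are pairwise distinct  true
(7) gamma = 15 is odd  false

The assignment fails constraints 5, 7.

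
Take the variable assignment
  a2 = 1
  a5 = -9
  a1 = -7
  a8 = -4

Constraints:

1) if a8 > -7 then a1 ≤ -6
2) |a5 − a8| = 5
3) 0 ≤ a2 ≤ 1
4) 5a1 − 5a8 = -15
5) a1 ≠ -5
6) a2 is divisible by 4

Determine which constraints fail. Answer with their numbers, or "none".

1) a8 = -4 > -7, so we need a1 ≤ -6; a1 = -7 ≤ -6  ✓
2) |-9 − (-4)| = 5  ✓
3) a2 = 1 lies in [0, 1]  ✓
4) 5a1 − 5a8 = 5(-7) − 5(-4) = -15  ✓
5) a1 = -7, and -7 ≠ -5  ✓
6) 1 = 4×0 + 1, so 4 does not divide 1  ✗

Constraint 6 does not hold.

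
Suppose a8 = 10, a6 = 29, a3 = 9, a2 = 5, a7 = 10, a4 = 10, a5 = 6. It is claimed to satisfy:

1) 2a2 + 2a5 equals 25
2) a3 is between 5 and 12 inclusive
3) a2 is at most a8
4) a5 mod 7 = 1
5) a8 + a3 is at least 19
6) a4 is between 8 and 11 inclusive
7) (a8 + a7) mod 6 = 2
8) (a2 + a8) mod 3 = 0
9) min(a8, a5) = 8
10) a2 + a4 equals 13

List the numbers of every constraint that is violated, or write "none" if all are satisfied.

1) 2a2 + 2a5 = 2(5) + 2(6) = 22, not 25 — violated.
2) a3 = 9 lies in [5, 12] — satisfied.
3) a2 = 5, a8 = 10; 5 ≤ 10 — satisfied.
4) 6 mod 7 = 6, not 1 — violated.
5) a8 + a3 = 10 + 9 = 19; 19 ≥ 19 — satisfied.
6) a4 = 10 lies in [8, 11] — satisfied.
7) a8 + a7 = 20; 20 mod 6 = 2 — satisfied.
8) a2 + a8 = 15; 15 mod 3 = 0 — satisfied.
9) min(10, 6) = 6, not 8 — violated.
10) a2 + a4 = 5 + 10 = 15, not 13 — violated.

Violated: 1, 4, 9, 10.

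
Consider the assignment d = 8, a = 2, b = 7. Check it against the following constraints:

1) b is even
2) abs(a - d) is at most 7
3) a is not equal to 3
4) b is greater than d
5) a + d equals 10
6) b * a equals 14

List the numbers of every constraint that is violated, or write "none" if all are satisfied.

Constraints 1 and 4 are violated.

1) b = 7 is odd — violated.
2) abs(2 - 8) = 6; 6 ≤ 7 — OK.
3) a = 2, and 2 ≠ 3 — OK.
4) b = 7, d = 8; 7 ≤ 8 (want >) — violated.
5) a + d = 2 + 8 = 10 — OK.
6) b * a = 7 * 2 = 14 — OK.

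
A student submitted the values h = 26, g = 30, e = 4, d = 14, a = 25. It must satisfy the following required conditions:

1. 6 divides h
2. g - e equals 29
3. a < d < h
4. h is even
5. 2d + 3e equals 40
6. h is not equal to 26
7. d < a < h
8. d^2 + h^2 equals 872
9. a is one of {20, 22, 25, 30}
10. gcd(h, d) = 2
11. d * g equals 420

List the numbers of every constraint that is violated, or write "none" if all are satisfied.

No — constraints 1, 2, 3, and 6 are not satisfied.

1. 26 = 6*4 + 2, so 6 does not divide 26  FAIL
2. g - e = 30 - 4 = 26, not 29  FAIL
3. values 25, 14, 26; a = 25 is not < d = 14  FAIL
4. h = 26 is even  OK
5. 2d + 3e = 2(14) + 3(4) = 40  OK
6. h = 26, but 26 is required to differ  FAIL
7. values 14 < 25 < 26  OK
8. d^2 + h^2 = 14^2 + 26^2 = 196 + 676 = 872  OK
9. a = 25 is in {20, 22, 25, 30}  OK
10. gcd(26, 14) = 2  OK
11. d * g = 14 * 30 = 420  OK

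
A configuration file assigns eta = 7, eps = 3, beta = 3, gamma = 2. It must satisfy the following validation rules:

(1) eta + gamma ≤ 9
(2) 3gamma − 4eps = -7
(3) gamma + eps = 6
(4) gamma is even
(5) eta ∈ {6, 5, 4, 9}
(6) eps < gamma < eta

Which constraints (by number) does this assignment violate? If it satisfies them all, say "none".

The assignment fails constraints 2, 3, 5, 6.

(1) eta + gamma = 7 + 2 = 9; 9 ≤ 9 — holds.
(2) 3gamma − 4eps = 3(2) − 4(3) = -6, not -7 — fails.
(3) gamma + eps = 2 + 3 = 5, not 6 — fails.
(4) gamma = 2 is even — holds.
(5) eta = 7 is not in {6, 5, 4, 9} — fails.
(6) values 3, 2, 7; eps = 3 is not < gamma = 2 — fails.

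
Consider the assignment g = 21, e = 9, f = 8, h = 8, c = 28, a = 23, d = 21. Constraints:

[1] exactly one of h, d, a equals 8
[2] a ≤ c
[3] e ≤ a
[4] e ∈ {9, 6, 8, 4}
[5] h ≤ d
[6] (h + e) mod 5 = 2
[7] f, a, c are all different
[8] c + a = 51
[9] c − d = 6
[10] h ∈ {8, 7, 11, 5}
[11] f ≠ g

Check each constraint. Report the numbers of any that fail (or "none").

[1] h=8, d=21, a=23; 1 of them equals 8 — holds.
[2] a = 23, c = 28; 23 ≤ 28 — holds.
[3] e = 9, a = 23; 9 ≤ 23 — holds.
[4] e = 9 is in {9, 6, 8, 4} — holds.
[5] h = 8, d = 21; 8 ≤ 21 — holds.
[6] h + e = 17; 17 mod 5 = 2 — holds.
[7] values 8, 23, 28 are pairwise distinct — holds.
[8] c + a = 28 + 23 = 51 — holds.
[9] c − d = 28 − 21 = 7, not 6 — does not hold.
[10] h = 8 is in {8, 7, 11, 5} — holds.
[11] f = 8, g = 21; distinct — holds.

Violated: 9.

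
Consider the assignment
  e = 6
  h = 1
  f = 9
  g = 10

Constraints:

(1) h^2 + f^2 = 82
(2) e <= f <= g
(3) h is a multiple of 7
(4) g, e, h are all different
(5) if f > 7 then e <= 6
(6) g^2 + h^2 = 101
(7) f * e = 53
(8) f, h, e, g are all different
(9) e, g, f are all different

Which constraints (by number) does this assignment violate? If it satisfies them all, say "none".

The assignment fails constraints 3, 7.

(1) h^2 + f^2 = 1^2 + 9^2 = 1 + 81 = 82  ✓
(2) values 6 <= 9 <= 10  ✓
(3) 1 = 7*0 + 1, so 7 does not divide 1  ✗
(4) values 10, 6, 1 are pairwise distinct  ✓
(5) f = 9 > 7, so we need e ≤ 6; e = 6 ≤ 6  ✓
(6) g^2 + h^2 = 10^2 + 1^2 = 100 + 1 = 101  ✓
(7) f * e = 9 * 6 = 54, not 53  ✗
(8) values 9, 1, 6, 10 are pairwise distinct  ✓
(9) values 6, 10, 9 are pairwise distinct  ✓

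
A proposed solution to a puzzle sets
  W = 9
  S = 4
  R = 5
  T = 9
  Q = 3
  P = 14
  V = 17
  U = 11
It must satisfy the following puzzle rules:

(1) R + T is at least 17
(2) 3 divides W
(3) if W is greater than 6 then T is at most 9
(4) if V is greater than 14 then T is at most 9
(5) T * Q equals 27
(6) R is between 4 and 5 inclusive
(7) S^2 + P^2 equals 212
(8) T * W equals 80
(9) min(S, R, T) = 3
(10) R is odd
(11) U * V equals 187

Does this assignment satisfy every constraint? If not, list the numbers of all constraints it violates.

Constraints 1, 8, and 9 are violated.

(1) R + T = 5 + 9 = 14; 14 < 17, bound 17 not met — violated.
(2) 9 / 3 = 3, so 3 divides 9 — satisfied.
(3) W = 9 > 6, so we need T ≤ 9; T = 9 ≤ 9 — satisfied.
(4) V = 17 > 14, so we need T ≤ 9; T = 9 ≤ 9 — satisfied.
(5) T * Q = 9 * 3 = 27 — satisfied.
(6) R = 5 lies in [4, 5] — satisfied.
(7) S^2 + P^2 = 4^2 + 14^2 = 16 + 196 = 212 — satisfied.
(8) T * W = 9 * 9 = 81, not 80 — violated.
(9) min(4, 5, 9) = 4, not 3 — violated.
(10) R = 5 is odd — satisfied.
(11) U * V = 11 * 17 = 187 — satisfied.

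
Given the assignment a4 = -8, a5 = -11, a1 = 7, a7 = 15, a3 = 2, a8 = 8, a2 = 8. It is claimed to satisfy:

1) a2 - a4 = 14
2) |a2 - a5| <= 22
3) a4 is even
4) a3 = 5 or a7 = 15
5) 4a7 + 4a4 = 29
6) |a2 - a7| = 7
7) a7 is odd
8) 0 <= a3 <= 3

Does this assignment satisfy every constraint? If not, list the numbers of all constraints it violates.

No — constraints 1 and 5 are not satisfied.

1) a2 - a4 = 8 - (-8) = 16, not 14 — violated.
2) |8 - (-11)| = 19; 19 ≤ 22 — OK.
3) a4 = -8 is even — OK.
4) a3 = 2 ≠ 5, but a7 = 15 = 15 (second disjunct) — OK.
5) 4a7 + 4a4 = 4(15) + 4(-8) = 28, not 29 — violated.
6) |8 - 15| = 7 — OK.
7) a7 = 15 is odd — OK.
8) a3 = 2 lies in [0, 3] — OK.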